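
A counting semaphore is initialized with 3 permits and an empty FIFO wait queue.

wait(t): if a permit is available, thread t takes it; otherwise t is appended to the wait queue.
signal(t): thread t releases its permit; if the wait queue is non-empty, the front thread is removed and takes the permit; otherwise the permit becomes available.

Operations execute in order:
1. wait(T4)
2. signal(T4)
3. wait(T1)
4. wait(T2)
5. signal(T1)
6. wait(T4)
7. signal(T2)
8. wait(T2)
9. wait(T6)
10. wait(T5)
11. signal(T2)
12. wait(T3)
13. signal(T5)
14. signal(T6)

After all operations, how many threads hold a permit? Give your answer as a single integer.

Step 1: wait(T4) -> count=2 queue=[] holders={T4}
Step 2: signal(T4) -> count=3 queue=[] holders={none}
Step 3: wait(T1) -> count=2 queue=[] holders={T1}
Step 4: wait(T2) -> count=1 queue=[] holders={T1,T2}
Step 5: signal(T1) -> count=2 queue=[] holders={T2}
Step 6: wait(T4) -> count=1 queue=[] holders={T2,T4}
Step 7: signal(T2) -> count=2 queue=[] holders={T4}
Step 8: wait(T2) -> count=1 queue=[] holders={T2,T4}
Step 9: wait(T6) -> count=0 queue=[] holders={T2,T4,T6}
Step 10: wait(T5) -> count=0 queue=[T5] holders={T2,T4,T6}
Step 11: signal(T2) -> count=0 queue=[] holders={T4,T5,T6}
Step 12: wait(T3) -> count=0 queue=[T3] holders={T4,T5,T6}
Step 13: signal(T5) -> count=0 queue=[] holders={T3,T4,T6}
Step 14: signal(T6) -> count=1 queue=[] holders={T3,T4}
Final holders: {T3,T4} -> 2 thread(s)

Answer: 2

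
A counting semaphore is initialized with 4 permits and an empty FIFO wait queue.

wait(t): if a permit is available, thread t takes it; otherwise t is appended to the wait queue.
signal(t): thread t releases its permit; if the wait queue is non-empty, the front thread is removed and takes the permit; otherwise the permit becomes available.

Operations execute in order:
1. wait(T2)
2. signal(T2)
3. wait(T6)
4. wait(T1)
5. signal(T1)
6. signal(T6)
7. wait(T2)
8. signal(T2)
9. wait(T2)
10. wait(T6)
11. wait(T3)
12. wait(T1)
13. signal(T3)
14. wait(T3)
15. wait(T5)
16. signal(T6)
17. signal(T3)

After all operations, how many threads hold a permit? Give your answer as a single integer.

Answer: 3

Derivation:
Step 1: wait(T2) -> count=3 queue=[] holders={T2}
Step 2: signal(T2) -> count=4 queue=[] holders={none}
Step 3: wait(T6) -> count=3 queue=[] holders={T6}
Step 4: wait(T1) -> count=2 queue=[] holders={T1,T6}
Step 5: signal(T1) -> count=3 queue=[] holders={T6}
Step 6: signal(T6) -> count=4 queue=[] holders={none}
Step 7: wait(T2) -> count=3 queue=[] holders={T2}
Step 8: signal(T2) -> count=4 queue=[] holders={none}
Step 9: wait(T2) -> count=3 queue=[] holders={T2}
Step 10: wait(T6) -> count=2 queue=[] holders={T2,T6}
Step 11: wait(T3) -> count=1 queue=[] holders={T2,T3,T6}
Step 12: wait(T1) -> count=0 queue=[] holders={T1,T2,T3,T6}
Step 13: signal(T3) -> count=1 queue=[] holders={T1,T2,T6}
Step 14: wait(T3) -> count=0 queue=[] holders={T1,T2,T3,T6}
Step 15: wait(T5) -> count=0 queue=[T5] holders={T1,T2,T3,T6}
Step 16: signal(T6) -> count=0 queue=[] holders={T1,T2,T3,T5}
Step 17: signal(T3) -> count=1 queue=[] holders={T1,T2,T5}
Final holders: {T1,T2,T5} -> 3 thread(s)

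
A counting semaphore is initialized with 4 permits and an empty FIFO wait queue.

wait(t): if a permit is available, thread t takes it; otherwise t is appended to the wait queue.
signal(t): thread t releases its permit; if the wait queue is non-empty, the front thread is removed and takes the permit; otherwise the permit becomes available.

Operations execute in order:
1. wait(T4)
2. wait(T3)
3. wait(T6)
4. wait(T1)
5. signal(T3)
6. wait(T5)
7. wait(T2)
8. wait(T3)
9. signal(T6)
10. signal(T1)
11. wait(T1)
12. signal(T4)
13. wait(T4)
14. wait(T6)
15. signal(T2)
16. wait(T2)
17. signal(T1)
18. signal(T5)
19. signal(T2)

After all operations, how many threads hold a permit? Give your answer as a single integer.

Step 1: wait(T4) -> count=3 queue=[] holders={T4}
Step 2: wait(T3) -> count=2 queue=[] holders={T3,T4}
Step 3: wait(T6) -> count=1 queue=[] holders={T3,T4,T6}
Step 4: wait(T1) -> count=0 queue=[] holders={T1,T3,T4,T6}
Step 5: signal(T3) -> count=1 queue=[] holders={T1,T4,T6}
Step 6: wait(T5) -> count=0 queue=[] holders={T1,T4,T5,T6}
Step 7: wait(T2) -> count=0 queue=[T2] holders={T1,T4,T5,T6}
Step 8: wait(T3) -> count=0 queue=[T2,T3] holders={T1,T4,T5,T6}
Step 9: signal(T6) -> count=0 queue=[T3] holders={T1,T2,T4,T5}
Step 10: signal(T1) -> count=0 queue=[] holders={T2,T3,T4,T5}
Step 11: wait(T1) -> count=0 queue=[T1] holders={T2,T3,T4,T5}
Step 12: signal(T4) -> count=0 queue=[] holders={T1,T2,T3,T5}
Step 13: wait(T4) -> count=0 queue=[T4] holders={T1,T2,T3,T5}
Step 14: wait(T6) -> count=0 queue=[T4,T6] holders={T1,T2,T3,T5}
Step 15: signal(T2) -> count=0 queue=[T6] holders={T1,T3,T4,T5}
Step 16: wait(T2) -> count=0 queue=[T6,T2] holders={T1,T3,T4,T5}
Step 17: signal(T1) -> count=0 queue=[T2] holders={T3,T4,T5,T6}
Step 18: signal(T5) -> count=0 queue=[] holders={T2,T3,T4,T6}
Step 19: signal(T2) -> count=1 queue=[] holders={T3,T4,T6}
Final holders: {T3,T4,T6} -> 3 thread(s)

Answer: 3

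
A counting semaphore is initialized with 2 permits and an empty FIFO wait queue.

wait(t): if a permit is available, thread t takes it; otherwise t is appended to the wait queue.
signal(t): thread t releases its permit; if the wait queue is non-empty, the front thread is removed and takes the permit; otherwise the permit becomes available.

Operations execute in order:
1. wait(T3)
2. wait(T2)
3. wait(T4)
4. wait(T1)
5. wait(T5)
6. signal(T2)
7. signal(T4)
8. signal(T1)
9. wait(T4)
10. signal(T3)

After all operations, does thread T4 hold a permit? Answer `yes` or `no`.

Answer: yes

Derivation:
Step 1: wait(T3) -> count=1 queue=[] holders={T3}
Step 2: wait(T2) -> count=0 queue=[] holders={T2,T3}
Step 3: wait(T4) -> count=0 queue=[T4] holders={T2,T3}
Step 4: wait(T1) -> count=0 queue=[T4,T1] holders={T2,T3}
Step 5: wait(T5) -> count=0 queue=[T4,T1,T5] holders={T2,T3}
Step 6: signal(T2) -> count=0 queue=[T1,T5] holders={T3,T4}
Step 7: signal(T4) -> count=0 queue=[T5] holders={T1,T3}
Step 8: signal(T1) -> count=0 queue=[] holders={T3,T5}
Step 9: wait(T4) -> count=0 queue=[T4] holders={T3,T5}
Step 10: signal(T3) -> count=0 queue=[] holders={T4,T5}
Final holders: {T4,T5} -> T4 in holders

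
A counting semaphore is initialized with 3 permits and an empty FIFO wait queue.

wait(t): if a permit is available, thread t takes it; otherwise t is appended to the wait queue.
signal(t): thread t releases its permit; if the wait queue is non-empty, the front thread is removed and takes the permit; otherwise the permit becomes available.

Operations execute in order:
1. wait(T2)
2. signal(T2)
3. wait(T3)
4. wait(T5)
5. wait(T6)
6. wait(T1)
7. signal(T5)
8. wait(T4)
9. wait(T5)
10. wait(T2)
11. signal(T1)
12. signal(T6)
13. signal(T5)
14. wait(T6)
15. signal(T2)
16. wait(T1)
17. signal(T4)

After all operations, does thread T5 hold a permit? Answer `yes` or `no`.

Step 1: wait(T2) -> count=2 queue=[] holders={T2}
Step 2: signal(T2) -> count=3 queue=[] holders={none}
Step 3: wait(T3) -> count=2 queue=[] holders={T3}
Step 4: wait(T5) -> count=1 queue=[] holders={T3,T5}
Step 5: wait(T6) -> count=0 queue=[] holders={T3,T5,T6}
Step 6: wait(T1) -> count=0 queue=[T1] holders={T3,T5,T6}
Step 7: signal(T5) -> count=0 queue=[] holders={T1,T3,T6}
Step 8: wait(T4) -> count=0 queue=[T4] holders={T1,T3,T6}
Step 9: wait(T5) -> count=0 queue=[T4,T5] holders={T1,T3,T6}
Step 10: wait(T2) -> count=0 queue=[T4,T5,T2] holders={T1,T3,T6}
Step 11: signal(T1) -> count=0 queue=[T5,T2] holders={T3,T4,T6}
Step 12: signal(T6) -> count=0 queue=[T2] holders={T3,T4,T5}
Step 13: signal(T5) -> count=0 queue=[] holders={T2,T3,T4}
Step 14: wait(T6) -> count=0 queue=[T6] holders={T2,T3,T4}
Step 15: signal(T2) -> count=0 queue=[] holders={T3,T4,T6}
Step 16: wait(T1) -> count=0 queue=[T1] holders={T3,T4,T6}
Step 17: signal(T4) -> count=0 queue=[] holders={T1,T3,T6}
Final holders: {T1,T3,T6} -> T5 not in holders

Answer: no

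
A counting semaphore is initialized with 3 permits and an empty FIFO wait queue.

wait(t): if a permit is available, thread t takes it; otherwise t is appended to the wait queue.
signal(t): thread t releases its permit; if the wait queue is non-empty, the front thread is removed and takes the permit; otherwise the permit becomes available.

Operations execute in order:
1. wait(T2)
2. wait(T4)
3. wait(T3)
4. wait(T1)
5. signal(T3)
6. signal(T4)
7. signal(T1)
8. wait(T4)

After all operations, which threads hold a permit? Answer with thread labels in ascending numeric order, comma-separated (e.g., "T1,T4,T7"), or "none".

Step 1: wait(T2) -> count=2 queue=[] holders={T2}
Step 2: wait(T4) -> count=1 queue=[] holders={T2,T4}
Step 3: wait(T3) -> count=0 queue=[] holders={T2,T3,T4}
Step 4: wait(T1) -> count=0 queue=[T1] holders={T2,T3,T4}
Step 5: signal(T3) -> count=0 queue=[] holders={T1,T2,T4}
Step 6: signal(T4) -> count=1 queue=[] holders={T1,T2}
Step 7: signal(T1) -> count=2 queue=[] holders={T2}
Step 8: wait(T4) -> count=1 queue=[] holders={T2,T4}
Final holders: T2,T4

Answer: T2,T4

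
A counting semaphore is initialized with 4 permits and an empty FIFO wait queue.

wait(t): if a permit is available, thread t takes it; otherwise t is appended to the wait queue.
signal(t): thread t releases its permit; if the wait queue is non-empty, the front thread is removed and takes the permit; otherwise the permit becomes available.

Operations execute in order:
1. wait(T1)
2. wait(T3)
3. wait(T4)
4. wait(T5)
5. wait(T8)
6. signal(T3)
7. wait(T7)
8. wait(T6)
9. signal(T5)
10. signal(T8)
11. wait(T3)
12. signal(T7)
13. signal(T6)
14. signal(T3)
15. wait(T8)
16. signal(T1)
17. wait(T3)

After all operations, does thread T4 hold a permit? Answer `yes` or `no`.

Step 1: wait(T1) -> count=3 queue=[] holders={T1}
Step 2: wait(T3) -> count=2 queue=[] holders={T1,T3}
Step 3: wait(T4) -> count=1 queue=[] holders={T1,T3,T4}
Step 4: wait(T5) -> count=0 queue=[] holders={T1,T3,T4,T5}
Step 5: wait(T8) -> count=0 queue=[T8] holders={T1,T3,T4,T5}
Step 6: signal(T3) -> count=0 queue=[] holders={T1,T4,T5,T8}
Step 7: wait(T7) -> count=0 queue=[T7] holders={T1,T4,T5,T8}
Step 8: wait(T6) -> count=0 queue=[T7,T6] holders={T1,T4,T5,T8}
Step 9: signal(T5) -> count=0 queue=[T6] holders={T1,T4,T7,T8}
Step 10: signal(T8) -> count=0 queue=[] holders={T1,T4,T6,T7}
Step 11: wait(T3) -> count=0 queue=[T3] holders={T1,T4,T6,T7}
Step 12: signal(T7) -> count=0 queue=[] holders={T1,T3,T4,T6}
Step 13: signal(T6) -> count=1 queue=[] holders={T1,T3,T4}
Step 14: signal(T3) -> count=2 queue=[] holders={T1,T4}
Step 15: wait(T8) -> count=1 queue=[] holders={T1,T4,T8}
Step 16: signal(T1) -> count=2 queue=[] holders={T4,T8}
Step 17: wait(T3) -> count=1 queue=[] holders={T3,T4,T8}
Final holders: {T3,T4,T8} -> T4 in holders

Answer: yes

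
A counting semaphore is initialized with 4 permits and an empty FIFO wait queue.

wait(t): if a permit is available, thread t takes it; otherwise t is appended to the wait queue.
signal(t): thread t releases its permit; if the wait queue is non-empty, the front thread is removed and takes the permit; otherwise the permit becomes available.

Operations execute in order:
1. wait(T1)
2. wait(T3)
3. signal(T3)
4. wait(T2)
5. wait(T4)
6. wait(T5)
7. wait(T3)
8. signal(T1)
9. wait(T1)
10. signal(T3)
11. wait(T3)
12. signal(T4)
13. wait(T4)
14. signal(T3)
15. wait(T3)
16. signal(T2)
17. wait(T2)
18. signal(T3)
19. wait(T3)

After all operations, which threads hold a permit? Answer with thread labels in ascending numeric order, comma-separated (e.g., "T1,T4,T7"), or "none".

Answer: T1,T2,T4,T5

Derivation:
Step 1: wait(T1) -> count=3 queue=[] holders={T1}
Step 2: wait(T3) -> count=2 queue=[] holders={T1,T3}
Step 3: signal(T3) -> count=3 queue=[] holders={T1}
Step 4: wait(T2) -> count=2 queue=[] holders={T1,T2}
Step 5: wait(T4) -> count=1 queue=[] holders={T1,T2,T4}
Step 6: wait(T5) -> count=0 queue=[] holders={T1,T2,T4,T5}
Step 7: wait(T3) -> count=0 queue=[T3] holders={T1,T2,T4,T5}
Step 8: signal(T1) -> count=0 queue=[] holders={T2,T3,T4,T5}
Step 9: wait(T1) -> count=0 queue=[T1] holders={T2,T3,T4,T5}
Step 10: signal(T3) -> count=0 queue=[] holders={T1,T2,T4,T5}
Step 11: wait(T3) -> count=0 queue=[T3] holders={T1,T2,T4,T5}
Step 12: signal(T4) -> count=0 queue=[] holders={T1,T2,T3,T5}
Step 13: wait(T4) -> count=0 queue=[T4] holders={T1,T2,T3,T5}
Step 14: signal(T3) -> count=0 queue=[] holders={T1,T2,T4,T5}
Step 15: wait(T3) -> count=0 queue=[T3] holders={T1,T2,T4,T5}
Step 16: signal(T2) -> count=0 queue=[] holders={T1,T3,T4,T5}
Step 17: wait(T2) -> count=0 queue=[T2] holders={T1,T3,T4,T5}
Step 18: signal(T3) -> count=0 queue=[] holders={T1,T2,T4,T5}
Step 19: wait(T3) -> count=0 queue=[T3] holders={T1,T2,T4,T5}
Final holders: T1,T2,T4,T5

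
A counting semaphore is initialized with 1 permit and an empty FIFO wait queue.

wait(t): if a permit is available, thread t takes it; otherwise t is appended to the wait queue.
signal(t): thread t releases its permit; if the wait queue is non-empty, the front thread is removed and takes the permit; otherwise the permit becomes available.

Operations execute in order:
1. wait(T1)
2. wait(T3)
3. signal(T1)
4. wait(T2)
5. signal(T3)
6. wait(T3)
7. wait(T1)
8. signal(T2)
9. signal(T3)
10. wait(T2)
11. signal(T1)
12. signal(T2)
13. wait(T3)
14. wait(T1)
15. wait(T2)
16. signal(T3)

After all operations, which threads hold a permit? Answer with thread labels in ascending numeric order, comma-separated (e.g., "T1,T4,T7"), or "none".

Step 1: wait(T1) -> count=0 queue=[] holders={T1}
Step 2: wait(T3) -> count=0 queue=[T3] holders={T1}
Step 3: signal(T1) -> count=0 queue=[] holders={T3}
Step 4: wait(T2) -> count=0 queue=[T2] holders={T3}
Step 5: signal(T3) -> count=0 queue=[] holders={T2}
Step 6: wait(T3) -> count=0 queue=[T3] holders={T2}
Step 7: wait(T1) -> count=0 queue=[T3,T1] holders={T2}
Step 8: signal(T2) -> count=0 queue=[T1] holders={T3}
Step 9: signal(T3) -> count=0 queue=[] holders={T1}
Step 10: wait(T2) -> count=0 queue=[T2] holders={T1}
Step 11: signal(T1) -> count=0 queue=[] holders={T2}
Step 12: signal(T2) -> count=1 queue=[] holders={none}
Step 13: wait(T3) -> count=0 queue=[] holders={T3}
Step 14: wait(T1) -> count=0 queue=[T1] holders={T3}
Step 15: wait(T2) -> count=0 queue=[T1,T2] holders={T3}
Step 16: signal(T3) -> count=0 queue=[T2] holders={T1}
Final holders: T1

Answer: T1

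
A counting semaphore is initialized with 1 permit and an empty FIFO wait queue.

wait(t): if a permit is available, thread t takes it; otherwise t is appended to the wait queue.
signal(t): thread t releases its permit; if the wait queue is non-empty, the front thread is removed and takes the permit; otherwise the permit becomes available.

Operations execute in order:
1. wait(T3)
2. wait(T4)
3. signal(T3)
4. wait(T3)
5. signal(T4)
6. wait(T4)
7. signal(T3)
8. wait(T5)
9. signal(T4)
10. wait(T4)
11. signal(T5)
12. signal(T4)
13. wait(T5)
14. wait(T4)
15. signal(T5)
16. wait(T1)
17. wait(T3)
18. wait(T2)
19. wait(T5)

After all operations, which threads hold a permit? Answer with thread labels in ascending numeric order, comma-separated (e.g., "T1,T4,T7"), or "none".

Answer: T4

Derivation:
Step 1: wait(T3) -> count=0 queue=[] holders={T3}
Step 2: wait(T4) -> count=0 queue=[T4] holders={T3}
Step 3: signal(T3) -> count=0 queue=[] holders={T4}
Step 4: wait(T3) -> count=0 queue=[T3] holders={T4}
Step 5: signal(T4) -> count=0 queue=[] holders={T3}
Step 6: wait(T4) -> count=0 queue=[T4] holders={T3}
Step 7: signal(T3) -> count=0 queue=[] holders={T4}
Step 8: wait(T5) -> count=0 queue=[T5] holders={T4}
Step 9: signal(T4) -> count=0 queue=[] holders={T5}
Step 10: wait(T4) -> count=0 queue=[T4] holders={T5}
Step 11: signal(T5) -> count=0 queue=[] holders={T4}
Step 12: signal(T4) -> count=1 queue=[] holders={none}
Step 13: wait(T5) -> count=0 queue=[] holders={T5}
Step 14: wait(T4) -> count=0 queue=[T4] holders={T5}
Step 15: signal(T5) -> count=0 queue=[] holders={T4}
Step 16: wait(T1) -> count=0 queue=[T1] holders={T4}
Step 17: wait(T3) -> count=0 queue=[T1,T3] holders={T4}
Step 18: wait(T2) -> count=0 queue=[T1,T3,T2] holders={T4}
Step 19: wait(T5) -> count=0 queue=[T1,T3,T2,T5] holders={T4}
Final holders: T4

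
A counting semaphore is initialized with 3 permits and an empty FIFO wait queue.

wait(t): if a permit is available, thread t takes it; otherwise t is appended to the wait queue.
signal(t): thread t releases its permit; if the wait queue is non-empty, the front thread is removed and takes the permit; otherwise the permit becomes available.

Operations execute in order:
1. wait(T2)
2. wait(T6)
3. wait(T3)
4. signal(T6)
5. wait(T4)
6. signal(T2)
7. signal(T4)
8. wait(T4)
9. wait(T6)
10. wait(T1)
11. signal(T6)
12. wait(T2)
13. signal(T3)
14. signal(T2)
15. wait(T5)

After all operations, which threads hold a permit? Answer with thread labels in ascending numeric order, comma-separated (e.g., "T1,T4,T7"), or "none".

Step 1: wait(T2) -> count=2 queue=[] holders={T2}
Step 2: wait(T6) -> count=1 queue=[] holders={T2,T6}
Step 3: wait(T3) -> count=0 queue=[] holders={T2,T3,T6}
Step 4: signal(T6) -> count=1 queue=[] holders={T2,T3}
Step 5: wait(T4) -> count=0 queue=[] holders={T2,T3,T4}
Step 6: signal(T2) -> count=1 queue=[] holders={T3,T4}
Step 7: signal(T4) -> count=2 queue=[] holders={T3}
Step 8: wait(T4) -> count=1 queue=[] holders={T3,T4}
Step 9: wait(T6) -> count=0 queue=[] holders={T3,T4,T6}
Step 10: wait(T1) -> count=0 queue=[T1] holders={T3,T4,T6}
Step 11: signal(T6) -> count=0 queue=[] holders={T1,T3,T4}
Step 12: wait(T2) -> count=0 queue=[T2] holders={T1,T3,T4}
Step 13: signal(T3) -> count=0 queue=[] holders={T1,T2,T4}
Step 14: signal(T2) -> count=1 queue=[] holders={T1,T4}
Step 15: wait(T5) -> count=0 queue=[] holders={T1,T4,T5}
Final holders: T1,T4,T5

Answer: T1,T4,T5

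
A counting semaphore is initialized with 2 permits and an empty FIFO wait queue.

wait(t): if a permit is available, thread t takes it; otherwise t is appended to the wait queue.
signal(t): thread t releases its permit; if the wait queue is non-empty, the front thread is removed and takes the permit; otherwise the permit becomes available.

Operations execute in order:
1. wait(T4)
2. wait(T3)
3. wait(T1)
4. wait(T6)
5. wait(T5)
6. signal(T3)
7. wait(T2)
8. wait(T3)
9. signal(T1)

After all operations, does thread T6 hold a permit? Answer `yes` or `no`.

Answer: yes

Derivation:
Step 1: wait(T4) -> count=1 queue=[] holders={T4}
Step 2: wait(T3) -> count=0 queue=[] holders={T3,T4}
Step 3: wait(T1) -> count=0 queue=[T1] holders={T3,T4}
Step 4: wait(T6) -> count=0 queue=[T1,T6] holders={T3,T4}
Step 5: wait(T5) -> count=0 queue=[T1,T6,T5] holders={T3,T4}
Step 6: signal(T3) -> count=0 queue=[T6,T5] holders={T1,T4}
Step 7: wait(T2) -> count=0 queue=[T6,T5,T2] holders={T1,T4}
Step 8: wait(T3) -> count=0 queue=[T6,T5,T2,T3] holders={T1,T4}
Step 9: signal(T1) -> count=0 queue=[T5,T2,T3] holders={T4,T6}
Final holders: {T4,T6} -> T6 in holders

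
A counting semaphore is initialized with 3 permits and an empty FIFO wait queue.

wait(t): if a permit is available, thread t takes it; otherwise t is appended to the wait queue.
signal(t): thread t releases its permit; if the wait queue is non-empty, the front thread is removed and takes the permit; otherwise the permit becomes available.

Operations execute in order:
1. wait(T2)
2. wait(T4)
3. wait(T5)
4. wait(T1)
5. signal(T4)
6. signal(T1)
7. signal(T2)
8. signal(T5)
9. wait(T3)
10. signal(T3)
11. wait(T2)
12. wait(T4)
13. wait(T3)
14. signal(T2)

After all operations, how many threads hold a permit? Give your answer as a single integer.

Step 1: wait(T2) -> count=2 queue=[] holders={T2}
Step 2: wait(T4) -> count=1 queue=[] holders={T2,T4}
Step 3: wait(T5) -> count=0 queue=[] holders={T2,T4,T5}
Step 4: wait(T1) -> count=0 queue=[T1] holders={T2,T4,T5}
Step 5: signal(T4) -> count=0 queue=[] holders={T1,T2,T5}
Step 6: signal(T1) -> count=1 queue=[] holders={T2,T5}
Step 7: signal(T2) -> count=2 queue=[] holders={T5}
Step 8: signal(T5) -> count=3 queue=[] holders={none}
Step 9: wait(T3) -> count=2 queue=[] holders={T3}
Step 10: signal(T3) -> count=3 queue=[] holders={none}
Step 11: wait(T2) -> count=2 queue=[] holders={T2}
Step 12: wait(T4) -> count=1 queue=[] holders={T2,T4}
Step 13: wait(T3) -> count=0 queue=[] holders={T2,T3,T4}
Step 14: signal(T2) -> count=1 queue=[] holders={T3,T4}
Final holders: {T3,T4} -> 2 thread(s)

Answer: 2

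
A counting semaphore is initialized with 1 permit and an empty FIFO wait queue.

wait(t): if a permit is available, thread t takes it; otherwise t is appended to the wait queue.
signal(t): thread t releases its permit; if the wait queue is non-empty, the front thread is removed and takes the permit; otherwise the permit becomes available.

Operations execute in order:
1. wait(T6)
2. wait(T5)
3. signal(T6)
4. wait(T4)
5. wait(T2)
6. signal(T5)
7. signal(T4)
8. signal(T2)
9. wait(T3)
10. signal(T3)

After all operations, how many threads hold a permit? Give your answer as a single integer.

Answer: 0

Derivation:
Step 1: wait(T6) -> count=0 queue=[] holders={T6}
Step 2: wait(T5) -> count=0 queue=[T5] holders={T6}
Step 3: signal(T6) -> count=0 queue=[] holders={T5}
Step 4: wait(T4) -> count=0 queue=[T4] holders={T5}
Step 5: wait(T2) -> count=0 queue=[T4,T2] holders={T5}
Step 6: signal(T5) -> count=0 queue=[T2] holders={T4}
Step 7: signal(T4) -> count=0 queue=[] holders={T2}
Step 8: signal(T2) -> count=1 queue=[] holders={none}
Step 9: wait(T3) -> count=0 queue=[] holders={T3}
Step 10: signal(T3) -> count=1 queue=[] holders={none}
Final holders: {none} -> 0 thread(s)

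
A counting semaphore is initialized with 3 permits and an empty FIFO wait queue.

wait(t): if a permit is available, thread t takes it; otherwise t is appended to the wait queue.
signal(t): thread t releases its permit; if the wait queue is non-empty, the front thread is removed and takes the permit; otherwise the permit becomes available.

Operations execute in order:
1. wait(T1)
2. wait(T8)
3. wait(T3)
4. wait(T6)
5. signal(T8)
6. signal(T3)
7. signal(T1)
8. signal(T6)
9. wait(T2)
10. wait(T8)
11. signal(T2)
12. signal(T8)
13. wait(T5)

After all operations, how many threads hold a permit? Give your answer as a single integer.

Answer: 1

Derivation:
Step 1: wait(T1) -> count=2 queue=[] holders={T1}
Step 2: wait(T8) -> count=1 queue=[] holders={T1,T8}
Step 3: wait(T3) -> count=0 queue=[] holders={T1,T3,T8}
Step 4: wait(T6) -> count=0 queue=[T6] holders={T1,T3,T8}
Step 5: signal(T8) -> count=0 queue=[] holders={T1,T3,T6}
Step 6: signal(T3) -> count=1 queue=[] holders={T1,T6}
Step 7: signal(T1) -> count=2 queue=[] holders={T6}
Step 8: signal(T6) -> count=3 queue=[] holders={none}
Step 9: wait(T2) -> count=2 queue=[] holders={T2}
Step 10: wait(T8) -> count=1 queue=[] holders={T2,T8}
Step 11: signal(T2) -> count=2 queue=[] holders={T8}
Step 12: signal(T8) -> count=3 queue=[] holders={none}
Step 13: wait(T5) -> count=2 queue=[] holders={T5}
Final holders: {T5} -> 1 thread(s)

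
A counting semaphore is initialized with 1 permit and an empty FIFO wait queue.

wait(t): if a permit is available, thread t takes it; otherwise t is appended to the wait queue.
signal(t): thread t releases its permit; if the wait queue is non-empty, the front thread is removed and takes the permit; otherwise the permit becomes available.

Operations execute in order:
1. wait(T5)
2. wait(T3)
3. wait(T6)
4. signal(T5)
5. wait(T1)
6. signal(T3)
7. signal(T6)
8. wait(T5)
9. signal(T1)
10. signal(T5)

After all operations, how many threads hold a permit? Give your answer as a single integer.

Step 1: wait(T5) -> count=0 queue=[] holders={T5}
Step 2: wait(T3) -> count=0 queue=[T3] holders={T5}
Step 3: wait(T6) -> count=0 queue=[T3,T6] holders={T5}
Step 4: signal(T5) -> count=0 queue=[T6] holders={T3}
Step 5: wait(T1) -> count=0 queue=[T6,T1] holders={T3}
Step 6: signal(T3) -> count=0 queue=[T1] holders={T6}
Step 7: signal(T6) -> count=0 queue=[] holders={T1}
Step 8: wait(T5) -> count=0 queue=[T5] holders={T1}
Step 9: signal(T1) -> count=0 queue=[] holders={T5}
Step 10: signal(T5) -> count=1 queue=[] holders={none}
Final holders: {none} -> 0 thread(s)

Answer: 0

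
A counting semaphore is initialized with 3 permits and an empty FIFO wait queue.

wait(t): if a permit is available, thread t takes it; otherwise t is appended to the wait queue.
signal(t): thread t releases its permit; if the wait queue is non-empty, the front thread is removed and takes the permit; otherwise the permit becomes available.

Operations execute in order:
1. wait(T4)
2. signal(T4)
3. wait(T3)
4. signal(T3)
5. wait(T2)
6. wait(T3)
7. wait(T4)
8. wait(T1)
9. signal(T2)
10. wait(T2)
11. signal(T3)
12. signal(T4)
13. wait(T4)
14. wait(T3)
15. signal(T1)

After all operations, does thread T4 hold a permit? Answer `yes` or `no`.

Step 1: wait(T4) -> count=2 queue=[] holders={T4}
Step 2: signal(T4) -> count=3 queue=[] holders={none}
Step 3: wait(T3) -> count=2 queue=[] holders={T3}
Step 4: signal(T3) -> count=3 queue=[] holders={none}
Step 5: wait(T2) -> count=2 queue=[] holders={T2}
Step 6: wait(T3) -> count=1 queue=[] holders={T2,T3}
Step 7: wait(T4) -> count=0 queue=[] holders={T2,T3,T4}
Step 8: wait(T1) -> count=0 queue=[T1] holders={T2,T3,T4}
Step 9: signal(T2) -> count=0 queue=[] holders={T1,T3,T4}
Step 10: wait(T2) -> count=0 queue=[T2] holders={T1,T3,T4}
Step 11: signal(T3) -> count=0 queue=[] holders={T1,T2,T4}
Step 12: signal(T4) -> count=1 queue=[] holders={T1,T2}
Step 13: wait(T4) -> count=0 queue=[] holders={T1,T2,T4}
Step 14: wait(T3) -> count=0 queue=[T3] holders={T1,T2,T4}
Step 15: signal(T1) -> count=0 queue=[] holders={T2,T3,T4}
Final holders: {T2,T3,T4} -> T4 in holders

Answer: yes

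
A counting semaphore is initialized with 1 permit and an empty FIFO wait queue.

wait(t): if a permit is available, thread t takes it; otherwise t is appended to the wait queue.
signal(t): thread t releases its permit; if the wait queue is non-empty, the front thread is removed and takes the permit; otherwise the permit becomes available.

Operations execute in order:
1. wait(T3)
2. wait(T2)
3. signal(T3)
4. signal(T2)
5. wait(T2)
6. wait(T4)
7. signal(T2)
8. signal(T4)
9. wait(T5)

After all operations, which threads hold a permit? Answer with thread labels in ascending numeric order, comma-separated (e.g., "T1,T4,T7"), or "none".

Answer: T5

Derivation:
Step 1: wait(T3) -> count=0 queue=[] holders={T3}
Step 2: wait(T2) -> count=0 queue=[T2] holders={T3}
Step 3: signal(T3) -> count=0 queue=[] holders={T2}
Step 4: signal(T2) -> count=1 queue=[] holders={none}
Step 5: wait(T2) -> count=0 queue=[] holders={T2}
Step 6: wait(T4) -> count=0 queue=[T4] holders={T2}
Step 7: signal(T2) -> count=0 queue=[] holders={T4}
Step 8: signal(T4) -> count=1 queue=[] holders={none}
Step 9: wait(T5) -> count=0 queue=[] holders={T5}
Final holders: T5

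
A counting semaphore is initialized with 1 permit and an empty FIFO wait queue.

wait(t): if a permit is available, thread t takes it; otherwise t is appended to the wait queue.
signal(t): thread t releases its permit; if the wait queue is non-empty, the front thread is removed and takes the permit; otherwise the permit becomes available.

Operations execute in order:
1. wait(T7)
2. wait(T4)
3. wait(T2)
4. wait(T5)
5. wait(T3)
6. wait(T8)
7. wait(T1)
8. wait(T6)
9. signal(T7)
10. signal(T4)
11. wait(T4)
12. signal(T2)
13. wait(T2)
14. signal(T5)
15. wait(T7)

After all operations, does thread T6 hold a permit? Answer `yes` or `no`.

Answer: no

Derivation:
Step 1: wait(T7) -> count=0 queue=[] holders={T7}
Step 2: wait(T4) -> count=0 queue=[T4] holders={T7}
Step 3: wait(T2) -> count=0 queue=[T4,T2] holders={T7}
Step 4: wait(T5) -> count=0 queue=[T4,T2,T5] holders={T7}
Step 5: wait(T3) -> count=0 queue=[T4,T2,T5,T3] holders={T7}
Step 6: wait(T8) -> count=0 queue=[T4,T2,T5,T3,T8] holders={T7}
Step 7: wait(T1) -> count=0 queue=[T4,T2,T5,T3,T8,T1] holders={T7}
Step 8: wait(T6) -> count=0 queue=[T4,T2,T5,T3,T8,T1,T6] holders={T7}
Step 9: signal(T7) -> count=0 queue=[T2,T5,T3,T8,T1,T6] holders={T4}
Step 10: signal(T4) -> count=0 queue=[T5,T3,T8,T1,T6] holders={T2}
Step 11: wait(T4) -> count=0 queue=[T5,T3,T8,T1,T6,T4] holders={T2}
Step 12: signal(T2) -> count=0 queue=[T3,T8,T1,T6,T4] holders={T5}
Step 13: wait(T2) -> count=0 queue=[T3,T8,T1,T6,T4,T2] holders={T5}
Step 14: signal(T5) -> count=0 queue=[T8,T1,T6,T4,T2] holders={T3}
Step 15: wait(T7) -> count=0 queue=[T8,T1,T6,T4,T2,T7] holders={T3}
Final holders: {T3} -> T6 not in holders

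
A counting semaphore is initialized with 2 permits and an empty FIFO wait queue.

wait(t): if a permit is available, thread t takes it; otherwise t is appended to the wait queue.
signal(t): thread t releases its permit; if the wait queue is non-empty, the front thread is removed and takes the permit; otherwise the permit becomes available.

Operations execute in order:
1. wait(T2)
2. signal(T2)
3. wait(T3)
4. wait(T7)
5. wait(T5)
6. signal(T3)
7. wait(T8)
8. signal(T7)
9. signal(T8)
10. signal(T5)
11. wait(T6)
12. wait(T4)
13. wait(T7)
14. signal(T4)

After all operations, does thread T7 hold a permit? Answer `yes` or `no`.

Answer: yes

Derivation:
Step 1: wait(T2) -> count=1 queue=[] holders={T2}
Step 2: signal(T2) -> count=2 queue=[] holders={none}
Step 3: wait(T3) -> count=1 queue=[] holders={T3}
Step 4: wait(T7) -> count=0 queue=[] holders={T3,T7}
Step 5: wait(T5) -> count=0 queue=[T5] holders={T3,T7}
Step 6: signal(T3) -> count=0 queue=[] holders={T5,T7}
Step 7: wait(T8) -> count=0 queue=[T8] holders={T5,T7}
Step 8: signal(T7) -> count=0 queue=[] holders={T5,T8}
Step 9: signal(T8) -> count=1 queue=[] holders={T5}
Step 10: signal(T5) -> count=2 queue=[] holders={none}
Step 11: wait(T6) -> count=1 queue=[] holders={T6}
Step 12: wait(T4) -> count=0 queue=[] holders={T4,T6}
Step 13: wait(T7) -> count=0 queue=[T7] holders={T4,T6}
Step 14: signal(T4) -> count=0 queue=[] holders={T6,T7}
Final holders: {T6,T7} -> T7 in holders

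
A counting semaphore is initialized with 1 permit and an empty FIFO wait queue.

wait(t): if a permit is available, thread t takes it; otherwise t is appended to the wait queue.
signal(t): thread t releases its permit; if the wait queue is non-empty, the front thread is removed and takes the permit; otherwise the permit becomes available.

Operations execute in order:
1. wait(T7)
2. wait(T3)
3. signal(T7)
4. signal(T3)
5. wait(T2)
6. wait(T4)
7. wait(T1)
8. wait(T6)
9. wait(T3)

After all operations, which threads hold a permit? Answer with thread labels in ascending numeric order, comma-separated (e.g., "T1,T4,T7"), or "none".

Step 1: wait(T7) -> count=0 queue=[] holders={T7}
Step 2: wait(T3) -> count=0 queue=[T3] holders={T7}
Step 3: signal(T7) -> count=0 queue=[] holders={T3}
Step 4: signal(T3) -> count=1 queue=[] holders={none}
Step 5: wait(T2) -> count=0 queue=[] holders={T2}
Step 6: wait(T4) -> count=0 queue=[T4] holders={T2}
Step 7: wait(T1) -> count=0 queue=[T4,T1] holders={T2}
Step 8: wait(T6) -> count=0 queue=[T4,T1,T6] holders={T2}
Step 9: wait(T3) -> count=0 queue=[T4,T1,T6,T3] holders={T2}
Final holders: T2

Answer: T2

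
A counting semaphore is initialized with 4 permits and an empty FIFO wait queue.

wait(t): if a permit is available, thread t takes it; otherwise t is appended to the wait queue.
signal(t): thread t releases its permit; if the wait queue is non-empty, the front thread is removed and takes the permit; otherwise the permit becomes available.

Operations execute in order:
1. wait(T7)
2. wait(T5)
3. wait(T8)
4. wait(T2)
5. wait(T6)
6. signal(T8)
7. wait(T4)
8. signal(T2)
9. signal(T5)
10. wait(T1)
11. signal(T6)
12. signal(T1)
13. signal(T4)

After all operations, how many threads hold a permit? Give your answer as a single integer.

Step 1: wait(T7) -> count=3 queue=[] holders={T7}
Step 2: wait(T5) -> count=2 queue=[] holders={T5,T7}
Step 3: wait(T8) -> count=1 queue=[] holders={T5,T7,T8}
Step 4: wait(T2) -> count=0 queue=[] holders={T2,T5,T7,T8}
Step 5: wait(T6) -> count=0 queue=[T6] holders={T2,T5,T7,T8}
Step 6: signal(T8) -> count=0 queue=[] holders={T2,T5,T6,T7}
Step 7: wait(T4) -> count=0 queue=[T4] holders={T2,T5,T6,T7}
Step 8: signal(T2) -> count=0 queue=[] holders={T4,T5,T6,T7}
Step 9: signal(T5) -> count=1 queue=[] holders={T4,T6,T7}
Step 10: wait(T1) -> count=0 queue=[] holders={T1,T4,T6,T7}
Step 11: signal(T6) -> count=1 queue=[] holders={T1,T4,T7}
Step 12: signal(T1) -> count=2 queue=[] holders={T4,T7}
Step 13: signal(T4) -> count=3 queue=[] holders={T7}
Final holders: {T7} -> 1 thread(s)

Answer: 1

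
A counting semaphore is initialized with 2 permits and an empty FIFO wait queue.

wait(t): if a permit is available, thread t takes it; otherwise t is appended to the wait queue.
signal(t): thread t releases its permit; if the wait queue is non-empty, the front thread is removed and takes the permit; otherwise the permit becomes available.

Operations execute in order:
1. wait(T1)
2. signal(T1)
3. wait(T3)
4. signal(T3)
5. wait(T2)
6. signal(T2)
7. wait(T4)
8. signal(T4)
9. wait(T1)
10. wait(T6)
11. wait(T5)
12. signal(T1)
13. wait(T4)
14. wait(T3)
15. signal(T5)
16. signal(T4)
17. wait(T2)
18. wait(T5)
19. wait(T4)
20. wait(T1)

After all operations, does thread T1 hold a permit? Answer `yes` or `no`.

Answer: no

Derivation:
Step 1: wait(T1) -> count=1 queue=[] holders={T1}
Step 2: signal(T1) -> count=2 queue=[] holders={none}
Step 3: wait(T3) -> count=1 queue=[] holders={T3}
Step 4: signal(T3) -> count=2 queue=[] holders={none}
Step 5: wait(T2) -> count=1 queue=[] holders={T2}
Step 6: signal(T2) -> count=2 queue=[] holders={none}
Step 7: wait(T4) -> count=1 queue=[] holders={T4}
Step 8: signal(T4) -> count=2 queue=[] holders={none}
Step 9: wait(T1) -> count=1 queue=[] holders={T1}
Step 10: wait(T6) -> count=0 queue=[] holders={T1,T6}
Step 11: wait(T5) -> count=0 queue=[T5] holders={T1,T6}
Step 12: signal(T1) -> count=0 queue=[] holders={T5,T6}
Step 13: wait(T4) -> count=0 queue=[T4] holders={T5,T6}
Step 14: wait(T3) -> count=0 queue=[T4,T3] holders={T5,T6}
Step 15: signal(T5) -> count=0 queue=[T3] holders={T4,T6}
Step 16: signal(T4) -> count=0 queue=[] holders={T3,T6}
Step 17: wait(T2) -> count=0 queue=[T2] holders={T3,T6}
Step 18: wait(T5) -> count=0 queue=[T2,T5] holders={T3,T6}
Step 19: wait(T4) -> count=0 queue=[T2,T5,T4] holders={T3,T6}
Step 20: wait(T1) -> count=0 queue=[T2,T5,T4,T1] holders={T3,T6}
Final holders: {T3,T6} -> T1 not in holders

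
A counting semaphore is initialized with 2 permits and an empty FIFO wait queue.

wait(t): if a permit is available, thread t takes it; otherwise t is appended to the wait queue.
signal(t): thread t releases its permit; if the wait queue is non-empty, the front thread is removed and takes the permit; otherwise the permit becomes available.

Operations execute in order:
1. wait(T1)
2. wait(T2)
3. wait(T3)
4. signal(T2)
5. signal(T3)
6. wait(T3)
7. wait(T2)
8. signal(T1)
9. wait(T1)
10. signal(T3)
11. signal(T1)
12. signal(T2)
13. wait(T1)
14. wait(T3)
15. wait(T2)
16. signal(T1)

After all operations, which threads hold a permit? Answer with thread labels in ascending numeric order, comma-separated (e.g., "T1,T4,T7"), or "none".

Step 1: wait(T1) -> count=1 queue=[] holders={T1}
Step 2: wait(T2) -> count=0 queue=[] holders={T1,T2}
Step 3: wait(T3) -> count=0 queue=[T3] holders={T1,T2}
Step 4: signal(T2) -> count=0 queue=[] holders={T1,T3}
Step 5: signal(T3) -> count=1 queue=[] holders={T1}
Step 6: wait(T3) -> count=0 queue=[] holders={T1,T3}
Step 7: wait(T2) -> count=0 queue=[T2] holders={T1,T3}
Step 8: signal(T1) -> count=0 queue=[] holders={T2,T3}
Step 9: wait(T1) -> count=0 queue=[T1] holders={T2,T3}
Step 10: signal(T3) -> count=0 queue=[] holders={T1,T2}
Step 11: signal(T1) -> count=1 queue=[] holders={T2}
Step 12: signal(T2) -> count=2 queue=[] holders={none}
Step 13: wait(T1) -> count=1 queue=[] holders={T1}
Step 14: wait(T3) -> count=0 queue=[] holders={T1,T3}
Step 15: wait(T2) -> count=0 queue=[T2] holders={T1,T3}
Step 16: signal(T1) -> count=0 queue=[] holders={T2,T3}
Final holders: T2,T3

Answer: T2,T3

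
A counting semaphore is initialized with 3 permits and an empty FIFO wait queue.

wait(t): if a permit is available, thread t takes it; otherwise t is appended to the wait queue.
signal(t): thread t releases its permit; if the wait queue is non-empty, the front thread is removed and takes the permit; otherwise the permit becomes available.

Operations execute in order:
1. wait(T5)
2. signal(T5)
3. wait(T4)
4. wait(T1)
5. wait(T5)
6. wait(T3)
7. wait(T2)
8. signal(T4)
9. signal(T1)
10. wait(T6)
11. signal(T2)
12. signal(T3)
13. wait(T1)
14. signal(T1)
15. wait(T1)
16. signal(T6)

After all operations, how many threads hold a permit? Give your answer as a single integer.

Answer: 2

Derivation:
Step 1: wait(T5) -> count=2 queue=[] holders={T5}
Step 2: signal(T5) -> count=3 queue=[] holders={none}
Step 3: wait(T4) -> count=2 queue=[] holders={T4}
Step 4: wait(T1) -> count=1 queue=[] holders={T1,T4}
Step 5: wait(T5) -> count=0 queue=[] holders={T1,T4,T5}
Step 6: wait(T3) -> count=0 queue=[T3] holders={T1,T4,T5}
Step 7: wait(T2) -> count=0 queue=[T3,T2] holders={T1,T4,T5}
Step 8: signal(T4) -> count=0 queue=[T2] holders={T1,T3,T5}
Step 9: signal(T1) -> count=0 queue=[] holders={T2,T3,T5}
Step 10: wait(T6) -> count=0 queue=[T6] holders={T2,T3,T5}
Step 11: signal(T2) -> count=0 queue=[] holders={T3,T5,T6}
Step 12: signal(T3) -> count=1 queue=[] holders={T5,T6}
Step 13: wait(T1) -> count=0 queue=[] holders={T1,T5,T6}
Step 14: signal(T1) -> count=1 queue=[] holders={T5,T6}
Step 15: wait(T1) -> count=0 queue=[] holders={T1,T5,T6}
Step 16: signal(T6) -> count=1 queue=[] holders={T1,T5}
Final holders: {T1,T5} -> 2 thread(s)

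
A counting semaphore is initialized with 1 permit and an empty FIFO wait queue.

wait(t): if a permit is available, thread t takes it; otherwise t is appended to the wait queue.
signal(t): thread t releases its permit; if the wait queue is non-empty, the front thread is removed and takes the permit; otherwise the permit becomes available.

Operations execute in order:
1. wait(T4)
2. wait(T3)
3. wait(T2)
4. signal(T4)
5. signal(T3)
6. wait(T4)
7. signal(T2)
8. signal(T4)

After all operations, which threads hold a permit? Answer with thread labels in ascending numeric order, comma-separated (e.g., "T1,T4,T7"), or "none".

Step 1: wait(T4) -> count=0 queue=[] holders={T4}
Step 2: wait(T3) -> count=0 queue=[T3] holders={T4}
Step 3: wait(T2) -> count=0 queue=[T3,T2] holders={T4}
Step 4: signal(T4) -> count=0 queue=[T2] holders={T3}
Step 5: signal(T3) -> count=0 queue=[] holders={T2}
Step 6: wait(T4) -> count=0 queue=[T4] holders={T2}
Step 7: signal(T2) -> count=0 queue=[] holders={T4}
Step 8: signal(T4) -> count=1 queue=[] holders={none}
Final holders: none

Answer: none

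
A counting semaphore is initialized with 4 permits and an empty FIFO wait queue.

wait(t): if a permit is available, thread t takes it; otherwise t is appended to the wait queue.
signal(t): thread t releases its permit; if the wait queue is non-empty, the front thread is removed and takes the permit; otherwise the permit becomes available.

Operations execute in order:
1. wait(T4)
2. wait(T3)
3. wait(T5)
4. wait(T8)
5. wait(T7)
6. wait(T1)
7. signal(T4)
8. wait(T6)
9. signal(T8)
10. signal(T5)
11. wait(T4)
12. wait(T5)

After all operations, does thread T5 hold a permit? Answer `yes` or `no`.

Answer: no

Derivation:
Step 1: wait(T4) -> count=3 queue=[] holders={T4}
Step 2: wait(T3) -> count=2 queue=[] holders={T3,T4}
Step 3: wait(T5) -> count=1 queue=[] holders={T3,T4,T5}
Step 4: wait(T8) -> count=0 queue=[] holders={T3,T4,T5,T8}
Step 5: wait(T7) -> count=0 queue=[T7] holders={T3,T4,T5,T8}
Step 6: wait(T1) -> count=0 queue=[T7,T1] holders={T3,T4,T5,T8}
Step 7: signal(T4) -> count=0 queue=[T1] holders={T3,T5,T7,T8}
Step 8: wait(T6) -> count=0 queue=[T1,T6] holders={T3,T5,T7,T8}
Step 9: signal(T8) -> count=0 queue=[T6] holders={T1,T3,T5,T7}
Step 10: signal(T5) -> count=0 queue=[] holders={T1,T3,T6,T7}
Step 11: wait(T4) -> count=0 queue=[T4] holders={T1,T3,T6,T7}
Step 12: wait(T5) -> count=0 queue=[T4,T5] holders={T1,T3,T6,T7}
Final holders: {T1,T3,T6,T7} -> T5 not in holders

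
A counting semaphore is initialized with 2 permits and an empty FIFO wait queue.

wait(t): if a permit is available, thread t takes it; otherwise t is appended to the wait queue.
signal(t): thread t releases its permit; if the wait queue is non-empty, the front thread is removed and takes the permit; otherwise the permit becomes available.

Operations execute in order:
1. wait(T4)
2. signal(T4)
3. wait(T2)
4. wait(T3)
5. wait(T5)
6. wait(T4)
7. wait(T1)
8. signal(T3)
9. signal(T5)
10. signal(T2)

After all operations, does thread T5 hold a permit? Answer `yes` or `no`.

Answer: no

Derivation:
Step 1: wait(T4) -> count=1 queue=[] holders={T4}
Step 2: signal(T4) -> count=2 queue=[] holders={none}
Step 3: wait(T2) -> count=1 queue=[] holders={T2}
Step 4: wait(T3) -> count=0 queue=[] holders={T2,T3}
Step 5: wait(T5) -> count=0 queue=[T5] holders={T2,T3}
Step 6: wait(T4) -> count=0 queue=[T5,T4] holders={T2,T3}
Step 7: wait(T1) -> count=0 queue=[T5,T4,T1] holders={T2,T3}
Step 8: signal(T3) -> count=0 queue=[T4,T1] holders={T2,T5}
Step 9: signal(T5) -> count=0 queue=[T1] holders={T2,T4}
Step 10: signal(T2) -> count=0 queue=[] holders={T1,T4}
Final holders: {T1,T4} -> T5 not in holders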